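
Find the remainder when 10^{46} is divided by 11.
By Fermat: 10^{10} ≡ 1 (mod 11). 46 = 4×10 + 6. So 10^{46} ≡ 10^{6} ≡ 1 (mod 11)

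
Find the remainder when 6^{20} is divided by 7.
By Fermat: 6^{6} ≡ 1 (mod 7). 20 = 3×6 + 2. So 6^{20} ≡ 6^{2} ≡ 1 (mod 7)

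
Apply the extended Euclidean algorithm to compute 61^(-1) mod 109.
Extended GCD: 61(-25) + 109(14) = 1. So 61^(-1) ≡ -25 ≡ 84 (mod 109). Verify: 61 × 84 = 5124 ≡ 1 (mod 109)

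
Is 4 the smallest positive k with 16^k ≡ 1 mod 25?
Powers of 16 mod 25: 16^1≡16, 16^2≡6, 16^3≡21, 16^4≡11, 16^5≡1. 16^4≡11≢1, so ord ≠ 4. No, the actual order is 5.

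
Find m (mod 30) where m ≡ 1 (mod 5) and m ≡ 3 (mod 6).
M = 5 × 6 = 30. M₁ = 6, y₁ ≡ 1 (mod 5). M₂ = 5, y₂ ≡ 5 (mod 6). m = 1×6×1 + 3×5×5 ≡ 21 (mod 30)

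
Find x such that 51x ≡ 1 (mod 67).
Since 67 is prime, by Fermat 51^(-1) ≡ 51^{65} ≡ 46 (mod 67). Verify: 51 × 46 = 2346 ≡ 1 (mod 67)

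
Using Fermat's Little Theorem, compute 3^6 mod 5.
By Fermat: 3^{4} ≡ 1 mod 5. So 3^{6} = 3^{4} · 3^{2} ≡ 3^{2} ≡ 4 mod 5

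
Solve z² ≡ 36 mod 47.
The square roots of 36 mod 47 are 6 and 41. Verify: 6² = 36 ≡ 36 mod 47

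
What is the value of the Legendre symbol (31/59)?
(31/59) = 31^{29} mod 59 = -1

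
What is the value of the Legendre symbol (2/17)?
(2/17) = 2^{8} mod 17 = 1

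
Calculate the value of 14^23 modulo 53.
By repeated squaring (mod 53): 14^{1}≡14, 14^{2}≡37, 14^{4}≡44, 14^{8}≡28, 14^{16}≡42. Then 14^{23} = 14^{16+4+2+1} ≡ 42 × 44 × 37 × 14 ≡ 31 (mod 53)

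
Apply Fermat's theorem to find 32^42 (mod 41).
By Fermat: 32^{40} ≡ 1 (mod 41). So 32^{42} = 32^{40} · 32^{2} ≡ 32^{2} ≡ 40 (mod 41)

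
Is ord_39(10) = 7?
Powers of 10 mod 39: 10^1≡10, 10^2≡22, 10^3≡25, 10^4≡16, 10^5≡4, 10^6≡1. Already 10^6≡1, so the order is 6 < 7. No, the actual order is 6.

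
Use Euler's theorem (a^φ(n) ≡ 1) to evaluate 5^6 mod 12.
By Euler: 5^{4} ≡ 1 mod 12 since gcd(5, 12) = 1. 6 = 1×4 + 2. So 5^{6} ≡ 5^{2} ≡ 1 mod 12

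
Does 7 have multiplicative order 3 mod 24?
Powers of 7 mod 24: 7^1≡7, 7^2≡1. Already 7^2≡1, so the order is 2 < 3. No, the actual order is 2.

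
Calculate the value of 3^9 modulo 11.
By repeated squaring (mod 11): 3^{1}≡3, 3^{2}≡9, 3^{4}≡4, 3^{8}≡5. Then 3^{9} = 3^{8+1} ≡ 5 × 3 ≡ 4 (mod 11)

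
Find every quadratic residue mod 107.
QRs mod 107: {1, 3, 4, 9, 10, 11, 12, 13, 14, 16, 19, 23, 25, 27, 29, 30, 33, 34, 35, 36, 37, 39, 40, 41, 42, 44, 47, 48, 49, 52, 53, 56, 57, 61, 62, 64, 69, 75, 76, 79, 81, 83, 85, 86, 87, 89, 90, 92, 99, 100, 101, 102, 105}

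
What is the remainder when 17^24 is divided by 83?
By repeated squaring mod 83: 17^{1}≡17, 17^{2}≡40, 17^{4}≡23, 17^{8}≡31, 17^{16}≡48. Then 17^{24} = 17^{16+8} ≡ 48 × 31 ≡ 77 mod 83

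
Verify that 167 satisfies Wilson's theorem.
(166)! mod 167 = 166. Since this equals -1 (mod 167), Wilson confirms 167 is prime.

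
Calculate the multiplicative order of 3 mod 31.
Powers of 3 mod 31: 3^1≡3, 3^2≡9, 3^3≡27, 3^4≡19, 3^5≡26, 3^6≡16, 3^7≡17, 3^8≡20, 3^9≡29, 3^10≡25, 3^11≡13, 3^12≡8, 3^13≡24, 3^14≡10, 3^15≡30, 3^16≡28, 3^17≡22, 3^18≡4, 3^19≡12, 3^20≡5, 3^21≡15, 3^22≡14, 3^23≡11, 3^24≡2, 3^25≡6, 3^26≡18, 3^27≡23, 3^28≡7, 3^29≡21, 3^30≡1. So the order of 3 is 30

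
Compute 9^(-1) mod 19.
Since 19 is prime, by Fermat 9^(-1) ≡ 9^{17} ≡ 17 mod 19. Verify: 9 × 17 = 153 ≡ 1 mod 19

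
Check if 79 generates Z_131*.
79^{26} ≡ 1 mod 131 and 26 < 130, so ord_131(79) = 26 ≠ 130 and 79 is not a primitive root.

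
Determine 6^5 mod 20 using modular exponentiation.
By repeated squaring mod 20: 6^{1}≡6, 6^{2}≡16, 6^{4}≡16. Then 6^{5} = 6^{4+1} ≡ 16 × 6 ≡ 16 mod 20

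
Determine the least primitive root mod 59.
g = 2. For each prime q|58: 2^{29}≡58, 2^{2}≡4, none ≡ 1, so ord_59(2) = 58 and 2 is a primitive root.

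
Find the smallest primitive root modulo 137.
g = 3. For each prime q|136: 3^{68}≡136, 3^{8}≡122, none ≡ 1, so ord_137(3) = 136 and 3 is a primitive root.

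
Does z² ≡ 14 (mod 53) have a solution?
By Euler's criterion: 14^{26} ≡ 52 (mod 53). Since this equals -1 (≡ 52), 14 is not a QR.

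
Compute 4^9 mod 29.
By repeated squaring mod 29: 4^{1}≡4, 4^{2}≡16, 4^{4}≡24, 4^{8}≡25. Then 4^{9} = 4^{8+1} ≡ 25 × 4 ≡ 13 mod 29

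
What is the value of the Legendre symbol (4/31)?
(4/31) = 4^{15} mod 31 = 1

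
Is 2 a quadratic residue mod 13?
By Euler's criterion: 2^{6} ≡ 12 mod 13. Since this equals -1 (≡ 12), 2 is not a QR.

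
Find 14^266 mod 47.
Using Fermat: 14^{46} ≡ 1 mod 47. 266 ≡ 36 mod 46. So 14^{266} ≡ 14^{36} ≡ 21 mod 47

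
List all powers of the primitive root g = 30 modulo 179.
30^1, 30^2, ..., 30^{178} mod 179: [30, 5, 150, 25, 34, 125, 170, 88, 134, 82, 133, 52, 128, 81, 103, 47, 157, 56, 69, 101, 166, 147, 114, 19, 33, 95, 165, 117, 109, 48, 8, 61, 40, 126, 21, 93, 105, 107, 167, 177, 119, 169, 58, 129, 111, 108, 18, 3, 90, 15, 92, 75, 102, 17, 152, 85, 44, 67, 41, 156, 26, 64, 130, 141, 113, 168, 28, 124, 140, 83, 163, 57, 99, 106, 137, 172, 148, 144, 24, 4, 120, 20, 63, 100, 136, 142, 143, 173, 178, 149, 174, 29, 154, 145, 54, 9, 91, 45, 97, 46, 127, 51, 98, 76, 132, 22, 123, 110, 78, 13, 32, 65, 160, 146, 84, 14, 62, 70, 131, 171, 118, 139, 53, 158, 86, 74, 72, 12, 2, 60, 10, 121, 50, 68, 71, 161, 176, 89, 164, 87, 104, 77, 162, 27, 94, 135, 112, 138, 23, 153, 115, 49, 38, 66, 11, 151, 55, 39, 96, 16, 122, 80, 73, 42, 7, 31, 35, 155, 175, 59, 159, 116, 79, 43, 37, 36, 6, 1]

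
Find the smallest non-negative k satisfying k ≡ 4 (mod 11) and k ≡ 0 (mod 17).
M = 11 × 17 = 187. M₁ = 17, y₁ ≡ 2 (mod 11). M₂ = 11, y₂ ≡ 14 (mod 17). k = 4×17×2 + 0×11×14 ≡ 136 (mod 187)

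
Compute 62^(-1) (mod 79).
Since 79 is prime, by Fermat 62^(-1) ≡ 62^{77} ≡ 65 (mod 79). Verify: 62 × 65 = 4030 ≡ 1 (mod 79)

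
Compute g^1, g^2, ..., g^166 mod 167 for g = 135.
135^1, 135^2, ..., 135^{166} mod 167: [135, 22, 131, 150, 43, 127, 111, 122, 104, 12, 117, 97, 69, 130, 15, 21, 163, 128, 79, 144, 68, 162, 160, 57, 13, 85, 119, 33, 113, 58, 148, 107, 83, 16, 156, 18, 92, 62, 20, 28, 106, 115, 161, 25, 35, 49, 102, 76, 73, 2, 103, 44, 95, 133, 86, 87, 55, 77, 41, 24, 67, 27, 138, 93, 30, 42, 159, 89, 158, 121, 136, 157, 153, 114, 26, 3, 71, 66, 59, 116, 129, 47, 166, 32, 145, 36, 17, 124, 40, 56, 45, 63, 155, 50, 70, 98, 37, 152, 146, 4, 39, 88, 23, 99, 5, 7, 110, 154, 82, 48, 134, 54, 109, 19, 60, 84, 151, 11, 149, 75, 105, 147, 139, 61, 52, 6, 142, 132, 118, 65, 91, 94, 165, 64, 123, 72, 34, 81, 80, 112, 90, 126, 143, 100, 140, 29, 74, 137, 125, 8, 78, 9, 46, 31, 10, 14, 53, 141, 164, 96, 101, 108, 51, 38, 120, 1]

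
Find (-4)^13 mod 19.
By repeated squaring mod 19: (-4)^{1}≡15, (-4)^{2}≡16, (-4)^{4}≡9, (-4)^{8}≡5. Then (-4)^{13} = (-4)^{8+4+1} ≡ 5 × 9 × 15 ≡ 10 mod 19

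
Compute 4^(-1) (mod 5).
Since 5 is prime, by Fermat 4^(-1) ≡ 4^{3} ≡ 4 (mod 5). Verify: 4 × 4 = 16 ≡ 1 (mod 5)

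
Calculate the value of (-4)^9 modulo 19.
By repeated squaring mod 19: (-4)^{1}≡15, (-4)^{2}≡16, (-4)^{4}≡9, (-4)^{8}≡5. Then (-4)^{9} = (-4)^{8+1} ≡ 5 × 15 ≡ 18 mod 19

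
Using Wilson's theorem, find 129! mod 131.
(130)! = (129)! × (130) ≡ -1 mod 131. So (129)! ≡ -1 × (130)^(-1) ≡ (-1)×(-1) = 1 mod 131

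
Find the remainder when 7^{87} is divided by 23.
By Fermat: 7^{22} ≡ 1 mod 23. 87 = 3×22 + 21. So 7^{87} ≡ 7^{21} ≡ 10 mod 23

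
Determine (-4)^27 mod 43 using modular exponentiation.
By repeated squaring (mod 43): (-4)^{1}≡39, (-4)^{2}≡16, (-4)^{4}≡41, (-4)^{8}≡4, (-4)^{16}≡16. Then (-4)^{27} = (-4)^{16+8+2+1} ≡ 16 × 4 × 16 × 39 ≡ 32 (mod 43)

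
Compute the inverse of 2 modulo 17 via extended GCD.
Extended GCD: 2(-8) + 17(1) = 1. So 2^(-1) ≡ -8 ≡ 9 (mod 17). Verify: 2 × 9 = 18 ≡ 1 (mod 17)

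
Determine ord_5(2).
Powers of 2 mod 5: 2^1≡2, 2^2≡4, 2^3≡3, 2^4≡1. Order = 4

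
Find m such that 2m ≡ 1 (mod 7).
Since 7 is prime, by Fermat 2^(-1) ≡ 2^{5} ≡ 4 (mod 7). Verify: 2 × 4 = 8 ≡ 1 (mod 7)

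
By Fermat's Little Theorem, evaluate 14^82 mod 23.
By Fermat: 14^{22} ≡ 1 mod 23. 82 = 3×22 + 16. So 14^{82} ≡ 14^{16} ≡ 8 mod 23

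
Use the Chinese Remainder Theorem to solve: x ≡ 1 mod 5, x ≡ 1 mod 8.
M = 5 × 8 = 40. M₁ = 8, y₁ ≡ 2 mod 5. M₂ = 5, y₂ ≡ 5 mod 8. x = 1×8×2 + 1×5×5 ≡ 1 mod 40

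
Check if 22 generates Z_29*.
22^{14} ≡ 1 (mod 29) and 14 < 28, so ord_29(22) = 14 ≠ 28 and 22 is not a primitive root.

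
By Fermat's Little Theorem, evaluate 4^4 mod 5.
By Fermat's Little Theorem, 4^{4} ≡ 1 mod 5 since 5 is prime and gcd(4, 5) = 1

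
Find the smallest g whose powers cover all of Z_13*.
g = 2. For each prime q|12: 2^{6}≡12, 2^{4}≡3, none ≡ 1, so ord_13(2) = 12 and 2 is a primitive root.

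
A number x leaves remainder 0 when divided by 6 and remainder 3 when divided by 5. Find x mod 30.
M = 6 × 5 = 30. M₁ = 5, y₁ ≡ 5 mod 6. M₂ = 6, y₂ ≡ 1 mod 5. x = 0×5×5 + 3×6×1 ≡ 18 mod 30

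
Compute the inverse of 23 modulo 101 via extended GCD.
Extended GCD: 23(22) + 101(-5) = 1. So 23^(-1) ≡ 22 (mod 101). Verify: 23 × 22 = 506 ≡ 1 (mod 101)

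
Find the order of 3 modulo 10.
Powers of 3 mod 10: 3^1≡3, 3^2≡9, 3^3≡7, 3^4≡1. So the order of 3 is 4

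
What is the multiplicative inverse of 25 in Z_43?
Since 43 is prime, by Fermat 25^(-1) ≡ 25^{41} ≡ 31 mod 43. Verify: 25 × 31 = 775 ≡ 1 mod 43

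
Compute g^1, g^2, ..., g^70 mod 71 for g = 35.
35^1, 35^2, ..., 35^{70} mod 71: [35, 18, 62, 40, 51, 10, 66, 38, 52, 45, 13, 29, 21, 25, 23, 24, 59, 6, 68, 37, 17, 27, 22, 60, 41, 15, 28, 57, 7, 32, 55, 8, 67, 2, 70, 36, 53, 9, 31, 20, 61, 5, 33, 19, 26, 58, 42, 50, 46, 48, 47, 12, 65, 3, 34, 54, 44, 49, 11, 30, 56, 43, 14, 64, 39, 16, 63, 4, 69, 1]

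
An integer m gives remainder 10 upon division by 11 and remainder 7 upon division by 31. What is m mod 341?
M = 11 × 31 = 341. M₁ = 31, y₁ ≡ 5 mod 11. M₂ = 11, y₂ ≡ 17 mod 31. m = 10×31×5 + 7×11×17 ≡ 131 mod 341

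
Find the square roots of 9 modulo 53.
The square roots of 9 mod 53 are 50 and 3. Verify: 50² = 2500 ≡ 9 mod 53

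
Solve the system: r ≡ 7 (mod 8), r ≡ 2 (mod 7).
M = 8 × 7 = 56. M₁ = 7, y₁ ≡ 7 (mod 8). M₂ = 8, y₂ ≡ 1 (mod 7). r = 7×7×7 + 2×8×1 ≡ 23 (mod 56)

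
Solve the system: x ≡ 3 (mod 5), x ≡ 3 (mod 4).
M = 5 × 4 = 20. M₁ = 4, y₁ ≡ 4 (mod 5). M₂ = 5, y₂ ≡ 1 (mod 4). x = 3×4×4 + 3×5×1 ≡ 3 (mod 20)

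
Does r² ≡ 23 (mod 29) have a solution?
By Euler's criterion: 23^{14} ≡ 1 (mod 29). Since this equals 1, 23 is a QR.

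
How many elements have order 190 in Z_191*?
There are φ(191-1) = φ(190) = 72 primitive roots modulo 191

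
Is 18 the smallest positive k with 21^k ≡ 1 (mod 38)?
Powers of 21 mod 38: 21^1≡21, 21^2≡23, 21^3≡27, 21^4≡35, 21^5≡13, 21^6≡7, 21^7≡33, 21^8≡9, 21^9≡37, 21^10≡17, 21^11≡15, 21^12≡11, 21^13≡3, 21^14≡25, 21^15≡31, 21^16≡5, 21^17≡29, 21^18≡1. First k with 21^k≡1 is k=18. Yes, ord_38(21) = 18.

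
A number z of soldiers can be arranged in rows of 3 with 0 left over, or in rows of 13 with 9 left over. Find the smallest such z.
M = 3 × 13 = 39. M₁ = 13, y₁ ≡ 1 mod 3. M₂ = 3, y₂ ≡ 9 mod 13. z = 0×13×1 + 9×3×9 ≡ 9 mod 39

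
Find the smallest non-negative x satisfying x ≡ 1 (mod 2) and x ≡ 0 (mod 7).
M = 2 × 7 = 14. M₁ = 7, y₁ ≡ 1 (mod 2). M₂ = 2, y₂ ≡ 4 (mod 7). x = 1×7×1 + 0×2×4 ≡ 7 (mod 14)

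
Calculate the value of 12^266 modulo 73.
Using Fermat: 12^{72} ≡ 1 (mod 73). 266 ≡ 50 (mod 72). So 12^{266} ≡ 12^{50} ≡ 18 (mod 73)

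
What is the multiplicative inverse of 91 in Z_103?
Since 103 is prime, by Fermat 91^(-1) ≡ 91^{101} ≡ 60 mod 103. Verify: 91 × 60 = 5460 ≡ 1 mod 103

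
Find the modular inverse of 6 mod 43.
Since 43 is prime, by Fermat 6^(-1) ≡ 6^{41} ≡ 36 (mod 43). Verify: 6 × 36 = 216 ≡ 1 (mod 43)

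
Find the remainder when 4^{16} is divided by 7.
By Fermat: 4^{6} ≡ 1 (mod 7). 16 = 2×6 + 4. So 4^{16} ≡ 4^{4} ≡ 4 (mod 7)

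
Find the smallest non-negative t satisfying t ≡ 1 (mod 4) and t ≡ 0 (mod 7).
M = 4 × 7 = 28. M₁ = 7, y₁ ≡ 3 (mod 4). M₂ = 4, y₂ ≡ 2 (mod 7). t = 1×7×3 + 0×4×2 ≡ 21 (mod 28)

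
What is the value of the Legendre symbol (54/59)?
(54/59) = 54^{29} mod 59 = -1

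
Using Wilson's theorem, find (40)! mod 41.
By Wilson's theorem, (40)! ≡ -1 ≡ 40 (mod 41)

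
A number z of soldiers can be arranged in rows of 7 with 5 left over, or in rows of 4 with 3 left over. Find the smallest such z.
M = 7 × 4 = 28. M₁ = 4, y₁ ≡ 2 (mod 7). M₂ = 7, y₂ ≡ 3 (mod 4). z = 5×4×2 + 3×7×3 ≡ 19 (mod 28)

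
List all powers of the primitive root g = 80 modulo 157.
80^1, 80^2, ..., 80^{156} mod 157: [80, 120, 23, 113, 91, 58, 87, 52, 78, 117, 97, 67, 22, 33, 128, 35, 131, 118, 20, 30, 45, 146, 62, 93, 61, 13, 98, 147, 142, 56, 84, 126, 32, 48, 72, 108, 5, 86, 129, 115, 94, 141, 133, 121, 103, 76, 114, 14, 21, 110, 8, 12, 18, 27, 119, 100, 150, 68, 102, 153, 151, 148, 65, 19, 107, 82, 123, 106, 2, 3, 83, 46, 69, 25, 116, 17, 104, 156, 77, 37, 134, 44, 66, 99, 70, 105, 79, 40, 60, 90, 135, 124, 29, 122, 26, 39, 137, 127, 112, 11, 95, 64, 96, 144, 59, 10, 15, 101, 73, 31, 125, 109, 85, 49, 152, 71, 28, 42, 63, 16, 24, 36, 54, 81, 43, 143, 136, 47, 149, 145, 139, 130, 38, 57, 7, 89, 55, 4, 6, 9, 92, 138, 50, 75, 34, 51, 155, 154, 74, 111, 88, 132, 41, 140, 53, 1]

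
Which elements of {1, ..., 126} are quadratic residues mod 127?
QRs mod 127: {1, 2, 4, 8, 9, 11, 13, 15, 16, 17, 18, 19, 21, 22, 25, 26, 30, 31, 32, 34, 35, 36, 37, 38, 41, 42, 44, 47, 49, 50, 52, 60, 61, 62, 64, 68, 69, 70, 71, 72, 73, 74, 76, 79, 81, 82, 84, 87, 88, 94, 98, 99, 100, 103, 104, 107, 113, 115, 117, 120, 121, 122, 124}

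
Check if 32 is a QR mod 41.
By Euler's criterion: 32^{20} ≡ 1 (mod 41). Since this equals 1, 32 is a QR.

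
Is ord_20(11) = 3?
Powers of 11 mod 20: 11^1≡11, 11^2≡1. Already 11^2≡1, so the order is 2 < 3. No, the actual order is 2.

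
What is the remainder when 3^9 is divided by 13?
By repeated squaring mod 13: 3^{1}≡3, 3^{2}≡9, 3^{4}≡3, 3^{8}≡9. Then 3^{9} = 3^{8+1} ≡ 9 × 3 ≡ 1 mod 13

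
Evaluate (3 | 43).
(3/43) = 3^{21} mod 43 = -1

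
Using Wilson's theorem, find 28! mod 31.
(30)! = (28)! × (29) × (30) ≡ -1 mod 31. So (28)! ≡ -1 × [(30)(29)]^(-1) ≡ 15 mod 31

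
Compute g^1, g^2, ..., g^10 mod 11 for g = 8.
8^1, 8^2, ..., 8^{10} mod 11: [8, 9, 6, 4, 10, 3, 2, 5, 7, 1]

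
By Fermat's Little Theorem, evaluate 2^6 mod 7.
By Fermat's Little Theorem, 2^{6} ≡ 1 (mod 7) since 7 is prime and gcd(2, 7) = 1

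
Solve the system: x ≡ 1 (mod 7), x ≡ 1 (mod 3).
M = 7 × 3 = 21. M₁ = 3, y₁ ≡ 5 (mod 7). M₂ = 7, y₂ ≡ 1 (mod 3). x = 1×3×5 + 1×7×1 ≡ 1 (mod 21)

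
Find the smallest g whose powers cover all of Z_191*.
g = 19. For each prime q|190: 19^{95}≡190, 19^{38}≡39, 19^{10}≡52, none ≡ 1, so ord_191(19) = 190 and 19 is a primitive root.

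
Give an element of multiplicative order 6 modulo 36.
5 has order 6 mod 36 since 5^{6} ≡ 1 mod 36 and no smaller power works.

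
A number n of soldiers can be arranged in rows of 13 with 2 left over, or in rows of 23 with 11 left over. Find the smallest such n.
M = 13 × 23 = 299. M₁ = 23, y₁ ≡ 4 (mod 13). M₂ = 13, y₂ ≡ 16 (mod 23). n = 2×23×4 + 11×13×16 ≡ 80 (mod 299)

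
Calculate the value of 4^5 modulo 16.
By repeated squaring mod 16: 4^{1}≡4, 4^{2}≡0, 4^{4}≡0. Then 4^{5} = 4^{4+1} ≡ 0 × 4 ≡ 0 mod 16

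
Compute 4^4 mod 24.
4^{4} = 256 ≡ 16 mod 24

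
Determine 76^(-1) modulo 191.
Since 191 is prime, by Fermat 76^(-1) ≡ 76^{189} ≡ 93 (mod 191). Verify: 76 × 93 = 7068 ≡ 1 (mod 191)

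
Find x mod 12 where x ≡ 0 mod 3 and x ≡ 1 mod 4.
M = 3 × 4 = 12. M₁ = 4, y₁ ≡ 1 mod 3. M₂ = 3, y₂ ≡ 3 mod 4. x = 0×4×1 + 1×3×3 ≡ 9 mod 12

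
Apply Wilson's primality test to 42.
(41)! mod 42 = 0. Since 0 ≢ -1 (mod 42), 42 is not prime.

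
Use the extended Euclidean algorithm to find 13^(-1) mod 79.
Extended GCD: 13(-6) + 79(1) = 1. So 13^(-1) ≡ -6 ≡ 73 (mod 79). Verify: 13 × 73 = 949 ≡ 1 (mod 79)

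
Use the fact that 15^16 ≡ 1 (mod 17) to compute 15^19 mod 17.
By Fermat: 15^{16} ≡ 1 (mod 17). So 15^{19} = 15^{16} · 15^{3} ≡ 15^{3} ≡ 9 (mod 17)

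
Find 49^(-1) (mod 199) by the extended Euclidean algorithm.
Extended GCD: 49(65) + 199(-16) = 1. So 49^(-1) ≡ 65 (mod 199). Verify: 49 × 65 = 3185 ≡ 1 (mod 199)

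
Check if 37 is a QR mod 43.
By Euler's criterion: 37^{21} ≡ 42 mod 43. Since this equals -1 (≡ 42), 37 is not a QR.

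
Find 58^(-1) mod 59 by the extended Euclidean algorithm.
Extended GCD: 58(-1) + 59(1) = 1. So 58^(-1) ≡ -1 ≡ 58 mod 59. Verify: 58 × 58 = 3364 ≡ 1 mod 59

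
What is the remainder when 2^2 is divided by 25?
2^{2} = 4 ≡ 4 (mod 25)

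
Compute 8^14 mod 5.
Using Fermat: 8^{4} ≡ 1 mod 5. 14 ≡ 2 mod 4. So 8^{14} ≡ 8^{2} ≡ 4 mod 5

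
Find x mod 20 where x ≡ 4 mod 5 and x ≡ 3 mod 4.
M = 5 × 4 = 20. M₁ = 4, y₁ ≡ 4 mod 5. M₂ = 5, y₂ ≡ 1 mod 4. x = 4×4×4 + 3×5×1 ≡ 19 mod 20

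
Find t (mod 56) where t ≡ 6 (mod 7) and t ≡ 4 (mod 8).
M = 7 × 8 = 56. M₁ = 8, y₁ ≡ 1 (mod 7). M₂ = 7, y₂ ≡ 7 (mod 8). t = 6×8×1 + 4×7×7 ≡ 20 (mod 56)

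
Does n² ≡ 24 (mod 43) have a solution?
By Euler's criterion: 24^{21} ≡ 1 (mod 43). Since this equals 1, 24 is a QR.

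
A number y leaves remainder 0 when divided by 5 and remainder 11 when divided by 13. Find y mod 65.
M = 5 × 13 = 65. M₁ = 13, y₁ ≡ 2 mod 5. M₂ = 5, y₂ ≡ 8 mod 13. y = 0×13×2 + 11×5×8 ≡ 50 mod 65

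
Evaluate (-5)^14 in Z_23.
By repeated squaring (mod 23): (-5)^{1}≡18, (-5)^{2}≡2, (-5)^{4}≡4, (-5)^{8}≡16. Then (-5)^{14} = (-5)^{8+4+2} ≡ 16 × 4 × 2 ≡ 13 (mod 23)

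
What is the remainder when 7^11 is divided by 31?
By repeated squaring (mod 31): 7^{1}≡7, 7^{2}≡18, 7^{4}≡14, 7^{8}≡10. Then 7^{11} = 7^{8+2+1} ≡ 10 × 18 × 7 ≡ 20 (mod 31)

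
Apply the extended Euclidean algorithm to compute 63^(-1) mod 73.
Extended GCD: 63(-22) + 73(19) = 1. So 63^(-1) ≡ -22 ≡ 51 mod 73. Verify: 63 × 51 = 3213 ≡ 1 mod 73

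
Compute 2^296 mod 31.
Using Fermat: 2^{30} ≡ 1 mod 31. 296 ≡ 26 mod 30. So 2^{296} ≡ 2^{26} ≡ 2 mod 31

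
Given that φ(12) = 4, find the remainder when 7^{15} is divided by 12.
By Euler: 7^{4} ≡ 1 mod 12 since gcd(7, 12) = 1. 15 = 3×4 + 3. So 7^{15} ≡ 7^{3} ≡ 7 mod 12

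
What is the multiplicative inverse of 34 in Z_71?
Since 71 is prime, by Fermat 34^(-1) ≡ 34^{69} ≡ 23 mod 71. Verify: 34 × 23 = 782 ≡ 1 mod 71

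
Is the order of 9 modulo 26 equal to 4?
Powers of 9 mod 26: 9^1≡9, 9^2≡3, 9^3≡1. Already 9^3≡1, so the order is 3 < 4. No, the actual order is 3.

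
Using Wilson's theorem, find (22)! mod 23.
By Wilson's theorem, (22)! ≡ -1 ≡ 22 mod 23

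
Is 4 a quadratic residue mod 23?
By Euler's criterion: 4^{11} ≡ 1 mod 23. Since this equals 1, 4 is a QR.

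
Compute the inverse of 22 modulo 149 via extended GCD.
Extended GCD: 22(61) + 149(-9) = 1. So 22^(-1) ≡ 61 mod 149. Verify: 22 × 61 = 1342 ≡ 1 mod 149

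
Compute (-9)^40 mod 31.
Using Fermat: (-9)^{30} ≡ 1 (mod 31). 40 ≡ 10 (mod 30). So (-9)^{40} ≡ (-9)^{10} ≡ 5 (mod 31)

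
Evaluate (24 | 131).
(24/131) = 24^{65} mod 131 = -1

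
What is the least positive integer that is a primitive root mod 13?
g = 2. For each prime q|12: 2^{6}≡12, 2^{4}≡3, none ≡ 1, so ord_13(2) = 12 and 2 is a primitive root.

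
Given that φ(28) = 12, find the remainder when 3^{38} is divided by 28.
By Euler: 3^{12} ≡ 1 (mod 28) since gcd(3, 28) = 1. 38 = 3×12 + 2. So 3^{38} ≡ 3^{2} ≡ 9 (mod 28)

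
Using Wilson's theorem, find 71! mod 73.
(72)! = (71)! × (72) ≡ -1 (mod 73). So (71)! ≡ -1 × (72)^(-1) ≡ (-1)×(-1) = 1 (mod 73)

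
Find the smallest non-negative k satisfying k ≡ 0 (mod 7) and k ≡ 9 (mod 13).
M = 7 × 13 = 91. M₁ = 13, y₁ ≡ 6 (mod 7). M₂ = 7, y₂ ≡ 2 (mod 13). k = 0×13×6 + 9×7×2 ≡ 35 (mod 91)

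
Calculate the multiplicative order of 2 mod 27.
Powers of 2 mod 27: 2^1≡2, 2^2≡4, 2^3≡8, 2^4≡16, 2^5≡5, 2^6≡10, 2^7≡20, 2^8≡13, 2^9≡26, 2^10≡25, 2^11≡23, 2^12≡19, 2^13≡11, 2^14≡22, 2^15≡17, 2^16≡7, 2^17≡14, 2^18≡1. Order = 18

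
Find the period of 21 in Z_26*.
Powers of 21 mod 26: 21^1≡21, 21^2≡25, 21^3≡5, 21^4≡1. Order = 4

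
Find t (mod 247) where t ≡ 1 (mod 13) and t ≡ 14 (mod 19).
M = 13 × 19 = 247. M₁ = 19, y₁ ≡ 11 (mod 13). M₂ = 13, y₂ ≡ 3 (mod 19). t = 1×19×11 + 14×13×3 ≡ 14 (mod 247)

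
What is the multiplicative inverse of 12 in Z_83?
Since 83 is prime, by Fermat 12^(-1) ≡ 12^{81} ≡ 7 mod 83. Verify: 12 × 7 = 84 ≡ 1 mod 83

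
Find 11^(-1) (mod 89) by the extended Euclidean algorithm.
Extended GCD: 11(-8) + 89(1) = 1. So 11^(-1) ≡ -8 ≡ 81 (mod 89). Verify: 11 × 81 = 891 ≡ 1 (mod 89)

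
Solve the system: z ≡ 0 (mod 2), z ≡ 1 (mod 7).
M = 2 × 7 = 14. M₁ = 7, y₁ ≡ 1 (mod 2). M₂ = 2, y₂ ≡ 4 (mod 7). z = 0×7×1 + 1×2×4 ≡ 8 (mod 14)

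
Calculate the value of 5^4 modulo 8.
5^{4} = 625 ≡ 1 mod 8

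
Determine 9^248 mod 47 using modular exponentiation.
Using Fermat: 9^{46} ≡ 1 mod 47. 248 ≡ 18 mod 46. So 9^{248} ≡ 9^{18} ≡ 36 mod 47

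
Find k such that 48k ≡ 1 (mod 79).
Since 79 is prime, by Fermat 48^(-1) ≡ 48^{77} ≡ 28 (mod 79). Verify: 48 × 28 = 1344 ≡ 1 (mod 79)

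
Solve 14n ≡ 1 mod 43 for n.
Since 43 is prime, by Fermat 14^(-1) ≡ 14^{41} ≡ 40 mod 43. Verify: 14 × 40 = 560 ≡ 1 mod 43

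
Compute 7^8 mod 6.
By repeated squaring (mod 6): 7^{1}≡1, 7^{2}≡1, 7^{4}≡1, 7^{8}≡1. So 7^{8} ≡ 1 (mod 6)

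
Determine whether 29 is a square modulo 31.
By Euler's criterion: 29^{15} ≡ 30 mod 31. Since this equals -1 (≡ 30), 29 is not a QR.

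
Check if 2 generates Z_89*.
2^{11} ≡ 1 mod 89 and 11 < 88, so ord_89(2) = 11 ≠ 88 and 2 is not a primitive root.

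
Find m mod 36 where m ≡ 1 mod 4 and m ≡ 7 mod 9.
M = 4 × 9 = 36. M₁ = 9, y₁ ≡ 1 mod 4. M₂ = 4, y₂ ≡ 7 mod 9. m = 1×9×1 + 7×4×7 ≡ 25 mod 36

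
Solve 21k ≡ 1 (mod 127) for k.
Since 127 is prime, by Fermat 21^(-1) ≡ 21^{125} ≡ 121 (mod 127). Verify: 21 × 121 = 2541 ≡ 1 (mod 127)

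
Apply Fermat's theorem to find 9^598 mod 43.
By Fermat: 9^{42} ≡ 1 mod 43. 598 ≡ 10 mod 42. So 9^{598} ≡ 9^{10} ≡ 14 mod 43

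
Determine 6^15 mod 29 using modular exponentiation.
By repeated squaring (mod 29): 6^{1}≡6, 6^{2}≡7, 6^{4}≡20, 6^{8}≡23. Then 6^{15} = 6^{8+4+2+1} ≡ 23 × 20 × 7 × 6 ≡ 6 (mod 29)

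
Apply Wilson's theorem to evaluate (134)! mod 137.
(136)! = (134)! × (135) × (136) ≡ -1 (mod 137). So (134)! ≡ -1 × [(136)(135)]^(-1) ≡ 68 (mod 137)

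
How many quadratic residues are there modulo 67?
For prime 67, there are (p-1)/2 = (67-1)/2 = 33 quadratic residues (excluding 0).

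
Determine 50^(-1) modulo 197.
Since 197 is prime, by Fermat 50^(-1) ≡ 50^{195} ≡ 67 (mod 197). Verify: 50 × 67 = 3350 ≡ 1 (mod 197)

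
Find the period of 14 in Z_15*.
Powers of 14 mod 15: 14^1≡14, 14^2≡1. ord_15(14) = 2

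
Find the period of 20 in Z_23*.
Powers of 20 mod 23: 20^1≡20, 20^2≡9, 20^3≡19, 20^4≡12, 20^5≡10, 20^6≡16, 20^7≡21, 20^8≡6, 20^9≡5, 20^10≡8, 20^11≡22, 20^12≡3, 20^13≡14, 20^14≡4, 20^15≡11, 20^16≡13, 20^17≡7, 20^18≡2, 20^19≡17, 20^20≡18, 20^21≡15, 20^22≡1. So the order of 20 is 22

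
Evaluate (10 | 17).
(10/17) = 10^{8} mod 17 = -1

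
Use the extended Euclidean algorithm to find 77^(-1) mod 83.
Extended GCD: 77(-14) + 83(13) = 1. So 77^(-1) ≡ -14 ≡ 69 mod 83. Verify: 77 × 69 = 5313 ≡ 1 mod 83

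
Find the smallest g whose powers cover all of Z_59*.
g = 2. Powers: [2, 4, 8, 16, 32, 5, 10, ...] generates all 58 non-zero residues.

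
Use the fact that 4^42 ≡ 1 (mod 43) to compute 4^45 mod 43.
By Fermat: 4^{42} ≡ 1 (mod 43). So 4^{45} = 4^{42} · 4^{3} ≡ 4^{3} ≡ 21 (mod 43)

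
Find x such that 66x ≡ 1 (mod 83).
Since 83 is prime, by Fermat 66^(-1) ≡ 66^{81} ≡ 39 (mod 83). Verify: 66 × 39 = 2574 ≡ 1 (mod 83)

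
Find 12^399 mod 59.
Using Fermat: 12^{58} ≡ 1 mod 59. 399 ≡ 51 mod 58. So 12^{399} ≡ 12^{51} ≡ 9 mod 59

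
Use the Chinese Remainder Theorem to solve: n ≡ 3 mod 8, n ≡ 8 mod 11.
M = 8 × 11 = 88. M₁ = 11, y₁ ≡ 3 mod 8. M₂ = 8, y₂ ≡ 7 mod 11. n = 3×11×3 + 8×8×7 ≡ 19 mod 88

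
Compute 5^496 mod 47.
Using Fermat: 5^{46} ≡ 1 mod 47. 496 ≡ 36 mod 46. So 5^{496} ≡ 5^{36} ≡ 4 mod 47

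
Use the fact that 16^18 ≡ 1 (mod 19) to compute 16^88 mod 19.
By Fermat: 16^{18} ≡ 1 (mod 19). 88 = 4×18 + 16. So 16^{88} ≡ 16^{16} ≡ 17 (mod 19)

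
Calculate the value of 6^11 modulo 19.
By repeated squaring (mod 19): 6^{1}≡6, 6^{2}≡17, 6^{4}≡4, 6^{8}≡16. Then 6^{11} = 6^{8+2+1} ≡ 16 × 17 × 6 ≡ 17 (mod 19)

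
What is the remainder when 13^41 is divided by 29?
Using Fermat: 13^{28} ≡ 1 mod 29. 41 ≡ 13 mod 28. So 13^{41} ≡ 13^{13} ≡ 9 mod 29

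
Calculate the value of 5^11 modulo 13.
By repeated squaring mod 13: 5^{1}≡5, 5^{2}≡12, 5^{4}≡1, 5^{8}≡1. Then 5^{11} = 5^{8+2+1} ≡ 1 × 12 × 5 ≡ 8 mod 13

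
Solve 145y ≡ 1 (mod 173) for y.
Since 173 is prime, by Fermat 145^(-1) ≡ 145^{171} ≡ 105 (mod 173). Verify: 145 × 105 = 15225 ≡ 1 (mod 173)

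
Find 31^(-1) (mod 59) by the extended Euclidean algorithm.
Extended GCD: 31(-19) + 59(10) = 1. So 31^(-1) ≡ -19 ≡ 40 (mod 59). Verify: 31 × 40 = 1240 ≡ 1 (mod 59)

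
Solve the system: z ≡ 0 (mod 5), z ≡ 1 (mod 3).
M = 5 × 3 = 15. M₁ = 3, y₁ ≡ 2 (mod 5). M₂ = 5, y₂ ≡ 2 (mod 3). z = 0×3×2 + 1×5×2 ≡ 10 (mod 15)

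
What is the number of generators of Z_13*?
There are φ(13-1) = φ(12) = 4 primitive roots modulo 13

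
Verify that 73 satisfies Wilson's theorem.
(72)! mod 73 = 72. Since this equals -1 (mod 73), Wilson confirms 73 is prime.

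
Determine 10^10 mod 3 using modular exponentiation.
Using Fermat: 10^{2} ≡ 1 (mod 3). 10 ≡ 0 (mod 2). So 10^{10} ≡ 10^{0} ≡ 1 (mod 3)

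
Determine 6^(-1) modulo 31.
Since 31 is prime, by Fermat 6^(-1) ≡ 6^{29} ≡ 26 (mod 31). Verify: 6 × 26 = 156 ≡ 1 (mod 31)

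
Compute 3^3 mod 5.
3^{3} = 27 ≡ 2 mod 5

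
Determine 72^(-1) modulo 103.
Since 103 is prime, by Fermat 72^(-1) ≡ 72^{101} ≡ 93 mod 103. Verify: 72 × 93 = 6696 ≡ 1 mod 103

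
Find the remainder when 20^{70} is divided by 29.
By Fermat: 20^{28} ≡ 1 mod 29. 70 = 2×28 + 14. So 20^{70} ≡ 20^{14} ≡ 1 mod 29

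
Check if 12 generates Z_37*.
12^{9} ≡ 1 (mod 37) and 9 < 36, so ord_37(12) = 9 ≠ 36 and 12 is not a primitive root.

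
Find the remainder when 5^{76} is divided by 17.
By Fermat: 5^{16} ≡ 1 (mod 17). 76 = 4×16 + 12. So 5^{76} ≡ 5^{12} ≡ 4 (mod 17)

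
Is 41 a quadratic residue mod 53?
By Euler's criterion: 41^{26} ≡ 52 (mod 53). Since this equals -1 (≡ 52), 41 is not a QR.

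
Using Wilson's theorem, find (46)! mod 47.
By Wilson's theorem, (46)! ≡ -1 ≡ 46 (mod 47)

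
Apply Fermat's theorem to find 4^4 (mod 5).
By Fermat's Little Theorem, 4^{4} ≡ 1 (mod 5) since 5 is prime and gcd(4, 5) = 1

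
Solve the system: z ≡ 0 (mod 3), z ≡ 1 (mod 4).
M = 3 × 4 = 12. M₁ = 4, y₁ ≡ 1 (mod 3). M₂ = 3, y₂ ≡ 3 (mod 4). z = 0×4×1 + 1×3×3 ≡ 9 (mod 12)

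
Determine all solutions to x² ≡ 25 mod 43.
The square roots of 25 mod 43 are 38 and 5. Verify: 38² = 1444 ≡ 25 mod 43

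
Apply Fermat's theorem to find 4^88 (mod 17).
By Fermat: 4^{16} ≡ 1 (mod 17). 88 = 5×16 + 8. So 4^{88} ≡ 4^{8} ≡ 1 (mod 17)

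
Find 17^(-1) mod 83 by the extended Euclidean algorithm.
Extended GCD: 17(-39) + 83(8) = 1. So 17^(-1) ≡ -39 ≡ 44 mod 83. Verify: 17 × 44 = 748 ≡ 1 mod 83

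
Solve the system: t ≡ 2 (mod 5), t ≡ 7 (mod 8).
M = 5 × 8 = 40. M₁ = 8, y₁ ≡ 2 (mod 5). M₂ = 5, y₂ ≡ 5 (mod 8). t = 2×8×2 + 7×5×5 ≡ 7 (mod 40)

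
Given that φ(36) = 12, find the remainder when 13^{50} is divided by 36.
By Euler: 13^{12} ≡ 1 mod 36 since gcd(13, 36) = 1. 50 = 4×12 + 2. So 13^{50} ≡ 13^{2} ≡ 25 mod 36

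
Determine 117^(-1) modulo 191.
Since 191 is prime, by Fermat 117^(-1) ≡ 117^{189} ≡ 80 (mod 191). Verify: 117 × 80 = 9360 ≡ 1 (mod 191)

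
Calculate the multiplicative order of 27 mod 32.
Powers of 27 mod 32: 27^1≡27, 27^2≡25, 27^3≡3, 27^4≡17, 27^5≡11, 27^6≡9, 27^7≡19, 27^8≡1. So the order of 27 is 8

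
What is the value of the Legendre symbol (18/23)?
(18/23) = 18^{11} mod 23 = 1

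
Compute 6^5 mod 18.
By repeated squaring mod 18: 6^{1}≡6, 6^{2}≡0, 6^{4}≡0. Then 6^{5} = 6^{4+1} ≡ 0 × 6 ≡ 0 mod 18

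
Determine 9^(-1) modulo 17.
Since 17 is prime, by Fermat 9^(-1) ≡ 9^{15} ≡ 2 (mod 17). Verify: 9 × 2 = 18 ≡ 1 (mod 17)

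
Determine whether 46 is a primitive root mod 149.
46^{37} ≡ 1 (mod 149) and 37 < 148, so ord_149(46) = 37 ≠ 148 and 46 is not a primitive root.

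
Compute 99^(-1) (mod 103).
Since 103 is prime, by Fermat 99^(-1) ≡ 99^{101} ≡ 77 (mod 103). Verify: 99 × 77 = 7623 ≡ 1 (mod 103)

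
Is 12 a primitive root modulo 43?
ord_43(12) divides 42. For each prime q|42: 12^{21}≡42, 12^{14}≡36, 12^{6}≡21, none ≡ 1. So 12 has order 42 and is a primitive root mod 43.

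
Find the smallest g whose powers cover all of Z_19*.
g = 2. Powers: [2, 4, 8, 16, 13, 7, 14, 9, 18, ...] generates all 18 non-zero residues.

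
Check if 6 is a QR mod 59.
By Euler's criterion: 6^{29} ≡ 58 (mod 59). Since this equals -1 (≡ 58), 6 is not a QR.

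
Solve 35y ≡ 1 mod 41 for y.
Since 41 is prime, by Fermat 35^(-1) ≡ 35^{39} ≡ 34 mod 41. Verify: 35 × 34 = 1190 ≡ 1 mod 41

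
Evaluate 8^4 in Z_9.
8^{4} = 4096 ≡ 1 mod 9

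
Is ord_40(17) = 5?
Powers of 17 mod 40: 17^1≡17, 17^2≡9, 17^3≡33, 17^4≡1. Already 17^4≡1, so the order is 4 < 5. No, the actual order is 4.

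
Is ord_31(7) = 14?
Powers of 7 mod 31: 7^1≡7, 7^2≡18, 7^3≡2, 7^4≡14, 7^5≡5, 7^6≡4, 7^7≡28, 7^8≡10, 7^9≡8, 7^10≡25, 7^11≡20, 7^12≡16, 7^13≡19, 7^14≡9, 7^15≡1. 7^14≡9≢1, so ord ≠ 14. No, the actual order is 15.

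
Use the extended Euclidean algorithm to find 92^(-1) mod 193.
Extended GCD: 92(-86) + 193(41) = 1. So 92^(-1) ≡ -86 ≡ 107 (mod 193). Verify: 92 × 107 = 9844 ≡ 1 (mod 193)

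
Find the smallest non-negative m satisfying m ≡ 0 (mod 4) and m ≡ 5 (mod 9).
M = 4 × 9 = 36. M₁ = 9, y₁ ≡ 1 (mod 4). M₂ = 4, y₂ ≡ 7 (mod 9). m = 0×9×1 + 5×4×7 ≡ 32 (mod 36)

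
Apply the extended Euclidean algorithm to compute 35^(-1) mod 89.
Extended GCD: 35(28) + 89(-11) = 1. So 35^(-1) ≡ 28 mod 89. Verify: 35 × 28 = 980 ≡ 1 mod 89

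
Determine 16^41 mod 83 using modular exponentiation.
By repeated squaring mod 83: 16^{1}≡16, 16^{2}≡7, 16^{4}≡49, 16^{8}≡77, 16^{16}≡36, 16^{32}≡51. Then 16^{41} = 16^{32+8+1} ≡ 51 × 77 × 16 ≡ 1 mod 83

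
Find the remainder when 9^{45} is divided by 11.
By Fermat: 9^{10} ≡ 1 mod 11. 45 = 4×10 + 5. So 9^{45} ≡ 9^{5} ≡ 1 mod 11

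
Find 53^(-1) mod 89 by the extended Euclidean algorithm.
Extended GCD: 53(42) + 89(-25) = 1. So 53^(-1) ≡ 42 mod 89. Verify: 53 × 42 = 2226 ≡ 1 mod 89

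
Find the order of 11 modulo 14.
Powers of 11 mod 14: 11^1≡11, 11^2≡9, 11^3≡1. ord_14(11) = 3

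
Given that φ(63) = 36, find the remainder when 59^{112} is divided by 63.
By Euler: 59^{36} ≡ 1 (mod 63) since gcd(59, 63) = 1. 112 = 3×36 + 4. So 59^{112} ≡ 59^{4} ≡ 4 (mod 63)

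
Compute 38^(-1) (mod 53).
Since 53 is prime, by Fermat 38^(-1) ≡ 38^{51} ≡ 7 (mod 53). Verify: 38 × 7 = 266 ≡ 1 (mod 53)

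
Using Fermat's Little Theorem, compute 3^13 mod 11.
By Fermat: 3^{10} ≡ 1 mod 11. So 3^{13} = 3^{10} · 3^{3} ≡ 3^{3} ≡ 5 mod 11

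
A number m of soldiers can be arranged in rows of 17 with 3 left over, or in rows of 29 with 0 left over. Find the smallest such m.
M = 17 × 29 = 493. M₁ = 29, y₁ ≡ 10 mod 17. M₂ = 17, y₂ ≡ 12 mod 29. m = 3×29×10 + 0×17×12 ≡ 377 mod 493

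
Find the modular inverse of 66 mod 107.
Since 107 is prime, by Fermat 66^(-1) ≡ 66^{105} ≡ 60 (mod 107). Verify: 66 × 60 = 3960 ≡ 1 (mod 107)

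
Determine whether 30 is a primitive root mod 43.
ord_43(30) divides 42. For each prime q|42: 30^{21}≡42, 30^{14}≡6, 30^{6}≡16, none ≡ 1. So 30 has order 42 and is a primitive root mod 43.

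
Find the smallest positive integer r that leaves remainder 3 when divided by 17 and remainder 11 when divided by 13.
M = 17 × 13 = 221. M₁ = 13, y₁ ≡ 4 (mod 17). M₂ = 17, y₂ ≡ 10 (mod 13). r = 3×13×4 + 11×17×10 ≡ 37 (mod 221)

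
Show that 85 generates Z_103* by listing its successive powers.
85^1, 85^2, ..., 85^{102} mod 103: [85, 15, 39, 19, 70, 79, 20, 52, 94, 59, 71, 61, 35, 91, 10, 26, 47, 81, 87, 82, 69, 97, 5, 13, 75, 92, 95, 41, 86, 100, 54, 58, 89, 46, 99, 72, 43, 50, 27, 29, 96, 23, 101, 36, 73, 25, 65, 66, 48, 63, 102, 18, 88, 64, 84, 33, 24, 83, 51, 9, 44, 32, 42, 68, 12, 93, 77, 56, 22, 16, 21, 34, 6, 98, 90, 28, 11, 8, 62, 17, 3, 49, 45, 14, 57, 4, 31, 60, 53, 76, 74, 7, 80, 2, 67, 30, 78, 38, 37, 55, 40, 1]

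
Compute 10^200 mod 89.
Using Fermat: 10^{88} ≡ 1 mod 89. 200 ≡ 24 mod 88. So 10^{200} ≡ 10^{24} ≡ 78 mod 89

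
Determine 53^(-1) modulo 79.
Since 79 is prime, by Fermat 53^(-1) ≡ 53^{77} ≡ 3 (mod 79). Verify: 53 × 3 = 159 ≡ 1 (mod 79)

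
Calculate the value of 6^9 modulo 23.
By repeated squaring (mod 23): 6^{1}≡6, 6^{2}≡13, 6^{4}≡8, 6^{8}≡18. Then 6^{9} = 6^{8+1} ≡ 18 × 6 ≡ 16 (mod 23)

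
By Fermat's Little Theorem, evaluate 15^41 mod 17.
By Fermat: 15^{16} ≡ 1 (mod 17). 41 = 2×16 + 9. So 15^{41} ≡ 15^{9} ≡ 15 (mod 17)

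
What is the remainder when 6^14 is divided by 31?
By repeated squaring mod 31: 6^{1}≡6, 6^{2}≡5, 6^{4}≡25, 6^{8}≡5. Then 6^{14} = 6^{8+4+2} ≡ 5 × 25 × 5 ≡ 5 mod 31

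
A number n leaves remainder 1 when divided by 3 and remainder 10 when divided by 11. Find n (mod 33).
M = 3 × 11 = 33. M₁ = 11, y₁ ≡ 2 (mod 3). M₂ = 3, y₂ ≡ 4 (mod 11). n = 1×11×2 + 10×3×4 ≡ 10 (mod 33)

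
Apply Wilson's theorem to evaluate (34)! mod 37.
(36)! = (34)! × (35) × (36) ≡ -1 (mod 37). So (34)! ≡ -1 × [(36)(35)]^(-1) ≡ 18 (mod 37)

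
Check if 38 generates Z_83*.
38^{41} ≡ 1 (mod 83) and 41 < 82, so ord_83(38) = 41 ≠ 82 and 38 is not a primitive root.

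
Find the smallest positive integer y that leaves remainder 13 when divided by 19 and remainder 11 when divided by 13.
M = 19 × 13 = 247. M₁ = 13, y₁ ≡ 3 (mod 19). M₂ = 19, y₂ ≡ 11 (mod 13). y = 13×13×3 + 11×19×11 ≡ 89 (mod 247)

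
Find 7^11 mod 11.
Using Fermat: 7^{10} ≡ 1 mod 11. 11 ≡ 1 mod 10. So 7^{11} ≡ 7^{1} ≡ 7 mod 11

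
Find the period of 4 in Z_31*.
Powers of 4 mod 31: 4^1≡4, 4^2≡16, 4^3≡2, 4^4≡8, 4^5≡1. Order = 5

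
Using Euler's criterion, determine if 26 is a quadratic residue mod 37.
By Euler's criterion: 26^{18} ≡ 1 mod 37. Since this equals 1, 26 is a QR.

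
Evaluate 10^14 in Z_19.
By repeated squaring (mod 19): 10^{1}≡10, 10^{2}≡5, 10^{4}≡6, 10^{8}≡17. Then 10^{14} = 10^{8+4+2} ≡ 17 × 6 × 5 ≡ 16 (mod 19)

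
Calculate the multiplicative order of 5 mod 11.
Powers of 5 mod 11: 5^1≡5, 5^2≡3, 5^3≡4, 5^4≡9, 5^5≡1. So the order of 5 is 5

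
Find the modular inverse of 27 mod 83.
Since 83 is prime, by Fermat 27^(-1) ≡ 27^{81} ≡ 40 (mod 83). Verify: 27 × 40 = 1080 ≡ 1 (mod 83)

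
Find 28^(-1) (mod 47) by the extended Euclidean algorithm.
Extended GCD: 28(-5) + 47(3) = 1. So 28^(-1) ≡ -5 ≡ 42 (mod 47). Verify: 28 × 42 = 1176 ≡ 1 (mod 47)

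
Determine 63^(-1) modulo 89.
Since 89 is prime, by Fermat 63^(-1) ≡ 63^{87} ≡ 65 (mod 89). Verify: 63 × 65 = 4095 ≡ 1 (mod 89)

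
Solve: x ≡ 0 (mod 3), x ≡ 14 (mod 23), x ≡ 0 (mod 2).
M = 3 × 23 × 2 = 138. M₁ = 46, y₁ ≡ 1 (mod 3). M₂ = 6, y₂ ≡ 4 (mod 23). M₃ = 69, y₃ ≡ 1 (mod 2). x = 0×46×1 + 14×6×4 + 0×69×1 ≡ 60 (mod 138)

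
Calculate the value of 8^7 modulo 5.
Using Fermat: 8^{4} ≡ 1 (mod 5). 7 ≡ 3 (mod 4). So 8^{7} ≡ 8^{3} ≡ 2 (mod 5)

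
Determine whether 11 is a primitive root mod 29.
ord_29(11) divides 28. For each prime q|28: 11^{14}≡28, 11^{4}≡25, none ≡ 1. So 11 has order 28 and is a primitive root mod 29.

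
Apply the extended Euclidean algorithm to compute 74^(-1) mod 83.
Extended GCD: 74(-37) + 83(33) = 1. So 74^(-1) ≡ -37 ≡ 46 mod 83. Verify: 74 × 46 = 3404 ≡ 1 mod 83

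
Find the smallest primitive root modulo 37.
g = 2. For each prime q|36: 2^{18}≡36, 2^{12}≡26, none ≡ 1, so ord_37(2) = 36 and 2 is a primitive root.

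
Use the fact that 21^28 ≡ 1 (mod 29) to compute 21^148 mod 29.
By Fermat: 21^{28} ≡ 1 (mod 29). 148 = 5×28 + 8. So 21^{148} ≡ 21^{8} ≡ 20 (mod 29)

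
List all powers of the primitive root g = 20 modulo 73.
20^1, 20^2, ..., 20^{72} mod 73: [20, 35, 43, 57, 45, 24, 42, 37, 10, 54, 58, 65, 59, 12, 21, 55, 5, 27, 29, 69, 66, 6, 47, 64, 39, 50, 51, 71, 33, 3, 60, 32, 56, 25, 62, 72, 53, 38, 30, 16, 28, 49, 31, 36, 63, 19, 15, 8, 14, 61, 52, 18, 68, 46, 44, 4, 7, 67, 26, 9, 34, 23, 22, 2, 40, 70, 13, 41, 17, 48, 11, 1]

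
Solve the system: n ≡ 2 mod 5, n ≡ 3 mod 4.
M = 5 × 4 = 20. M₁ = 4, y₁ ≡ 4 mod 5. M₂ = 5, y₂ ≡ 1 mod 4. n = 2×4×4 + 3×5×1 ≡ 7 mod 20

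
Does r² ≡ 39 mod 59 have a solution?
By Euler's criterion: 39^{29} ≡ 58 mod 59. Since this equals -1 (≡ 58), 39 is not a QR.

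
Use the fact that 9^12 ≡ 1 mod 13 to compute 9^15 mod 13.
By Fermat: 9^{12} ≡ 1 mod 13. So 9^{15} = 9^{12} · 9^{3} ≡ 9^{3} ≡ 1 mod 13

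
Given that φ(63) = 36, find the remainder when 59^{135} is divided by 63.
By Euler: 59^{36} ≡ 1 mod 63 since gcd(59, 63) = 1. 135 = 3×36 + 27. So 59^{135} ≡ 59^{27} ≡ 62 mod 63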